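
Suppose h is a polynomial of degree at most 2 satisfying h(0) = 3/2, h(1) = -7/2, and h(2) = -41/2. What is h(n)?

Write h(n) = an^2 + bn + c. Substituting each data point gives a linear system:
  c = 3/2
  a + b + c = -7/2
  4a + 2b + c = -41/2
Solving the system yields a = -6, b = 1, c = 3/2.
So h(n) = -6n² + n + 3/2.
Check: h(0) = 3/2. ✓

h(n) = -6n^2 + n + 3/2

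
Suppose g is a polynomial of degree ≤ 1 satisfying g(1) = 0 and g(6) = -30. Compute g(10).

-54

Using the Lagrange interpolation formula with nodes 1, 6:
  L_0(u) = (u - 6) / -5
  L_1(u) = (u - 1) / 5
Then g(u) = 0·L_0(u) - 30·L_1(u).
Expanding and collecting terms gives g(u) = -6u + 6.
Evaluating at u = 10: g(10) = -54.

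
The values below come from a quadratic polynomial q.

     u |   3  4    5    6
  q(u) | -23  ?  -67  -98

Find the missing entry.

The 3 known points determine the degree-2 polynomial uniquely.
Write q(u) = au^2 + bu + c. Substituting each data point gives a linear system:
  9a + 3b + c = -23
  25a + 5b + c = -67
  36a + 6b + c = -98
Solving the system yields a = -3, b = 2, c = -2.
So q(u) = -3u^2 + 2u - 2.
Then q(4) = -42.

-42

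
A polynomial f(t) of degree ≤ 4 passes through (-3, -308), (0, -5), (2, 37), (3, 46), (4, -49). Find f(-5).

-1930

Write f(t) = at^4 + bt^3 + ct^2 + dt + e. Substituting each data point gives a linear system:
  81a - 27b + 9c - 3d + e = -308
  e = -5
  16a + 8b + 4c + 2d + e = 37
  81a + 27b + 9c + 3d + e = 46
  256a + 64b + 16c + 4d + e = -49
Solving the system yields a = -2, b = 6, c = 4, d = 5, e = -5.
So f(t) = -2t^4 + 6t^3 + 4t^2 + 5t - 5.
Then f(-5) = -1930.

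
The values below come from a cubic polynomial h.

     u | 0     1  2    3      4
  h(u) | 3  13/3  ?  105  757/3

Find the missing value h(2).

The 4 known points determine the degree-3 polynomial uniquely.
Write h(u) = au^3 + bu^2 + cu + d. Substituting each data point gives a linear system:
  d = 3
  a + b + c + d = 13/3
  27a + 9b + 3c + d = 105
  64a + 16b + 4c + d = 757/3
Solving the system yields a = 4, b = 1/3, c = -3, d = 3.
So h(u) = 4u³ + (1/3)u² - 3u + 3.
Then h(2) = 91/3.

91/3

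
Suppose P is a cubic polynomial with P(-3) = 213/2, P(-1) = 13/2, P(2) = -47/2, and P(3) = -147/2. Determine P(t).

P(t) = -3t^3 + 2t^2 - 3t - 3/2

Write P(t) = at^3 + bt^2 + ct + d. Substituting each data point gives a linear system:
  -27a + 9b - 3c + d = 213/2
  -a + b - c + d = 13/2
  8a + 4b + 2c + d = -47/2
  27a + 9b + 3c + d = -147/2
Solving the system yields a = -3, b = 2, c = -3, d = -3/2.
So P(t) = -3t³ + 2t² - 3t - 3/2.
Check: P(-1) = 13/2. ✓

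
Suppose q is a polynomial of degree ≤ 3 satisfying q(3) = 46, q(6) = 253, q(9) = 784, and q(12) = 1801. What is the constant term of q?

Write q(t) = at^3 + bt^2 + ct + d. Substituting each data point gives a linear system:
  27a + 9b + 3c + d = 46
  216a + 36b + 6c + d = 253
  729a + 81b + 9c + d = 784
  1728a + 144b + 12c + d = 1801
Solving the system yields a = 1, b = 0, c = 6, d = 1.
So q(t) = t^3 + 6t + 1.
The constant term is 1.

1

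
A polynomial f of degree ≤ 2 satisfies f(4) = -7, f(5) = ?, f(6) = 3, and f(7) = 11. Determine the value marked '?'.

The 3 known points determine the degree-2 polynomial uniquely.
Write f(x) = ax^2 + bx + c. Substituting each data point gives a linear system:
  16a + 4b + c = -7
  36a + 6b + c = 3
  49a + 7b + c = 11
Solving the system yields a = 1, b = -5, c = -3.
So f(x) = x² - 5x - 3.
Then f(5) = -3.

-3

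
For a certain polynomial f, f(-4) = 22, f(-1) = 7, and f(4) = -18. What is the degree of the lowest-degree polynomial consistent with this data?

1

Divided differences on the nodes -4, -1, 4:
  order 0: 22  7  -18
  order 1: -5  -5
  order 2: 0
The order-1 divided differences are all -5 (nonzero) and every higher order vanishes, so the data lies on a polynomial of degree exactly 1.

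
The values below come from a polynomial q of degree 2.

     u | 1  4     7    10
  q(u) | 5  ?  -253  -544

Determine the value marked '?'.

The 3 known points determine the degree-2 polynomial uniquely.
Write q(u) = au^2 + bu + c. Substituting each data point gives a linear system:
  a + b + c = 5
  49a + 7b + c = -253
  100a + 10b + c = -544
Solving the system yields a = -6, b = 5, c = 6.
So q(u) = -6u^2 + 5u + 6.
Then q(4) = -70.

-70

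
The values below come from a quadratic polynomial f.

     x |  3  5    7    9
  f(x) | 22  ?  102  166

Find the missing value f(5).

The 3 known points determine the degree-2 polynomial uniquely.
Write f(x) = ax^2 + bx + c. Substituting each data point gives a linear system:
  9a + 3b + c = 22
  49a + 7b + c = 102
  81a + 9b + c = 166
Solving the system yields a = 2, b = 0, c = 4.
So f(x) = 2x² + 4.
Then f(5) = 54.

54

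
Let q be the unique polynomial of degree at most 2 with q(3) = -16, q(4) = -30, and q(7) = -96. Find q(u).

Write q(u) = au^2 + bu + c. Substituting each data point gives a linear system:
  9a + 3b + c = -16
  16a + 4b + c = -30
  49a + 7b + c = -96
Solving the system yields a = -2, b = 0, c = 2.
So q(u) = -2u^2 + 2.
Check: q(3) = -16. ✓

q(u) = -2u^2 + 2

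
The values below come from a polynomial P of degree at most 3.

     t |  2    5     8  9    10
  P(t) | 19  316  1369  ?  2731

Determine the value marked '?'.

1972

The 4 known points determine the degree-3 polynomial uniquely.
Write P(t) = at^3 + bt^2 + ct + d. Substituting each data point gives a linear system:
  8a + 4b + 2c + d = 19
  125a + 25b + 5c + d = 316
  512a + 64b + 8c + d = 1369
  1000a + 100b + 10c + d = 2731
Solving the system yields a = 3, b = -3, c = 3, d = 1.
So P(t) = 3t^3 - 3t^2 + 3t + 1.
Then P(9) = 1972.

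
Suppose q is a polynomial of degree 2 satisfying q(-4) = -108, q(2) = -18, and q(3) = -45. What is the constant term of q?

0

Write q(s) = as^2 + bs + c. Substituting each data point gives a linear system:
  16a - 4b + c = -108
  4a + 2b + c = -18
  9a + 3b + c = -45
Solving the system yields a = -6, b = 3, c = 0.
So q(s) = -6s² + 3s.
The constant term is 0.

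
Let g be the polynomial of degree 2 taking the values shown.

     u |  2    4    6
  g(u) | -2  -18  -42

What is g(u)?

Write g(u) = au^2 + bu + c. Substituting each data point gives a linear system:
  4a + 2b + c = -2
  16a + 4b + c = -18
  36a + 6b + c = -42
Solving the system yields a = -1, b = -2, c = 6.
So g(u) = -u^2 - 2u + 6.
Check: g(6) = -42. ✓

g(u) = -u^2 - 2u + 6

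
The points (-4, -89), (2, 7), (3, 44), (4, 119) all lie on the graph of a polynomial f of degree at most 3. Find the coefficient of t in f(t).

-6

Write f(t) = at^3 + bt^2 + ct + d. Substituting each data point gives a linear system:
  -64a + 16b - 4c + d = -89
  8a + 4b + 2c + d = 7
  27a + 9b + 3c + d = 44
  64a + 16b + 4c + d = 119
Solving the system yields a = 2, b = 1, c = -6, d = -1.
So f(t) = 2t³ + t² - 6t - 1.
The coefficient of t is -6.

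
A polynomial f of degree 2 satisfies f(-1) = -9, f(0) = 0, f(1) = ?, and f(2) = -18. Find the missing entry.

On equispaced nodes a degree-2 polynomial has vanishing third forward difference, so
  - f(-1) + 3·f(0) - 3·f(1) + f(2) = 0.
Substituting the known values and solving for f(1):
  -3·f(1) = 9
  f(1) = -3.

-3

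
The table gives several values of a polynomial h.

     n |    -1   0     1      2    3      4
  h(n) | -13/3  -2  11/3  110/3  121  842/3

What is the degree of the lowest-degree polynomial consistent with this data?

3

Forward differences of the values at n = -1, 0, 1, 2, 3, 4:
  h  : -13/3  -2  11/3  110/3  121  842/3
  Δ  : 7/3  17/3  33  253/3  479/3
  Δ^2: 10/3  82/3  154/3  226/3
  Δ^3: 24  24  24
  Δ^4: 0  0
  Δ^5: 0
The third differences are constant (24) and nonzero, while all higher differences vanish, so the minimal degree is 3.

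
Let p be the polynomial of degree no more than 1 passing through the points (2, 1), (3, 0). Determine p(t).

p(t) = -t + 3

Write p(t) = at + b. Substituting each data point gives a linear system:
  2a + b = 1
  3a + b = 0
Solving the system yields a = -1, b = 3.
So p(t) = -t + 3.
Check: p(3) = 0. ✓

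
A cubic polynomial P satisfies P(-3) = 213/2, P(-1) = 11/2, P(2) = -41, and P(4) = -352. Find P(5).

-1363/2

Write P(n) = an^3 + bn^2 + cn + d. Substituting each data point gives a linear system:
  -27a + 9b - 3c + d = 213/2
  -a + b - c + d = 11/2
  8a + 4b + 2c + d = -41
  64a + 16b + 4c + d = -352
Solving the system yields a = -5, b = -3, c = 5/2, d = 6.
So P(n) = -5n³ - 3n² + (5/2)n + 6.
Then P(5) = -1363/2.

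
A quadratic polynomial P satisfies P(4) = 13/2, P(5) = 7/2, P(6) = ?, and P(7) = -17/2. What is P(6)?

The 3 known points determine the degree-2 polynomial uniquely.
Write P(x) = ax^2 + bx + c. Substituting each data point gives a linear system:
  16a + 4b + c = 13/2
  25a + 5b + c = 7/2
  49a + 7b + c = -17/2
Solving the system yields a = -1, b = 6, c = -3/2.
So P(x) = -x² + 6x - 3/2.
Then P(6) = -3/2.

-3/2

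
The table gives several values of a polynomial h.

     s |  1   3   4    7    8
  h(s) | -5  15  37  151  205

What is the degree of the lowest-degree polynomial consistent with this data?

Divided differences on the nodes 1, 3, 4, 7, 8:
  order 0: -5  15  37  151  205
  order 1: 10  22  38  54
  order 2: 4  4  4
  order 3: 0  0
  order 4: 0
The order-2 divided differences are all 4 (nonzero) and every higher order vanishes, so the data lies on a polynomial of degree exactly 2.

2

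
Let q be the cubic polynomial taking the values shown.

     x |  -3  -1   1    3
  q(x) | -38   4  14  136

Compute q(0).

4

Write q(x) = ax^3 + bx^2 + cx + d. Substituting each data point gives a linear system:
  -27a + 9b - 3c + d = -38
  -a + b - c + d = 4
  a + b + c + d = 14
  27a + 9b + 3c + d = 136
Solving the system yields a = 3, b = 5, c = 2, d = 4.
So q(x) = 3x^3 + 5x^2 + 2x + 4.
Then q(0) = 4.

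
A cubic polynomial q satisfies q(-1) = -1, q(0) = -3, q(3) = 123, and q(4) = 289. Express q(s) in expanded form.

Write q(s) = as^3 + bs^2 + cs + d. Substituting each data point gives a linear system:
  -a + b - c + d = -1
  d = -3
  27a + 9b + 3c + d = 123
  64a + 16b + 4c + d = 289
Solving the system yields a = 4, b = 3, c = -3, d = -3.
So q(s) = 4s^3 + 3s^2 - 3s - 3.
Check: q(0) = -3. ✓

q(s) = 4s^3 + 3s^2 - 3s - 3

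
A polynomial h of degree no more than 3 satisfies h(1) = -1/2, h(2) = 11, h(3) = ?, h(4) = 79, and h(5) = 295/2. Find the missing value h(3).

71/2

The 4 known points determine the degree-3 polynomial uniquely.
Write h(s) = as^3 + bs^2 + cs + d. Substituting each data point gives a linear system:
  a + b + c + d = -1/2
  8a + 4b + 2c + d = 11
  64a + 16b + 4c + d = 79
  125a + 25b + 5c + d = 295/2
Solving the system yields a = 1, b = 1/2, c = 3, d = -5.
So h(s) = s^3 + (1/2)s^2 + 3s - 5.
Then h(3) = 71/2.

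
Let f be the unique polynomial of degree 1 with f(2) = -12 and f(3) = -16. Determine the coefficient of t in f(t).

-4

Write f(t) = at + b. Substituting each data point gives a linear system:
  2a + b = -12
  3a + b = -16
Solving the system yields a = -4, b = -4.
So f(t) = -4t - 4.
The leading coefficient is -4.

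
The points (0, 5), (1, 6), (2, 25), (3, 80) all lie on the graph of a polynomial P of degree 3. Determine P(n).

Using the Lagrange interpolation formula with nodes 0, 1, 2, 3:
  L_0(n) = (n - 1)(n - 2)(n - 3) / -6
  L_1(n) = n(n - 2)(n - 3) / 2
  L_2(n) = n(n - 1)(n - 3) / -2
  L_3(n) = n(n - 1)(n - 2) / 6
Then P(n) = 5·L_0(n) + 6·L_1(n) + 25·L_2(n) + 80·L_3(n).
Expanding and collecting terms gives P(n) = 3n^3 - 2n + 5.
Check: P(2) = 25. ✓

P(n) = 3n^3 - 2n + 5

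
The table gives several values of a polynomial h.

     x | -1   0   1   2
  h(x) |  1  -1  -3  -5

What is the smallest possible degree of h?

1

Forward differences of the values at x = -1, 0, 1, 2:
  h  : 1  -1  -3  -5
  Δ  : -2  -2  -2
  Δ^2: 0  0
  Δ^3: 0
The first differences are constant (-2) and nonzero, while all higher differences vanish, so the minimal degree is 1.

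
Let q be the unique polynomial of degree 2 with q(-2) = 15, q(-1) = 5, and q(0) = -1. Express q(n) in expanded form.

Write q(n) = an^2 + bn + c. Substituting each data point gives a linear system:
  4a - 2b + c = 15
  a - b + c = 5
  c = -1
Solving the system yields a = 2, b = -4, c = -1.
So q(n) = 2n^2 - 4n - 1.
Check: q(0) = -1. ✓

q(n) = 2n^2 - 4n - 1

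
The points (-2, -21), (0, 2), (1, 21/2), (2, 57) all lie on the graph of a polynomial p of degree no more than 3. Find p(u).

Using the Lagrange interpolation formula with nodes -2, 0, 1, 2:
  L_0(u) = u(u - 1)(u - 2) / -24
  L_1(u) = (u + 2)(u - 1)(u - 2) / 4
  L_2(u) = (u + 2)u(u - 2) / -3
  L_3(u) = (u + 2)u(u - 1) / 8
Then p(u) = -21·L_0(u) + 2·L_1(u) + 21/2·L_2(u) + 57·L_3(u).
Expanding and collecting terms gives p(u) = 5u^3 + 4u^2 - (1/2)u + 2.
Check: p(1) = 21/2. ✓

p(u) = 5u^3 + 4u^2 - (1/2)u + 2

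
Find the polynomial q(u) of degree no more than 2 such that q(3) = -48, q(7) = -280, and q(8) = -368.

Using the Lagrange interpolation formula with nodes 3, 7, 8:
  L_0(u) = (u - 7)(u - 8) / 20
  L_1(u) = (u - 3)(u - 8) / -4
  L_2(u) = (u - 3)(u - 7) / 5
Then q(u) = -48·L_0(u) - 280·L_1(u) - 368·L_2(u).
Expanding and collecting terms gives q(u) = -6u^2 + 2u.
Check: q(7) = -280. ✓

q(u) = -6u^2 + 2u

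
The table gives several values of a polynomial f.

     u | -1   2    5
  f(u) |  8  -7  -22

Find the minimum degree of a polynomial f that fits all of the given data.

1

Forward differences of the values at u = -1, 2, 5:
  f  : 8  -7  -22
  Δ  : -15  -15
  Δ^2: 0
The first differences are constant (-15) and nonzero, while all higher differences vanish, so the minimal degree is 1.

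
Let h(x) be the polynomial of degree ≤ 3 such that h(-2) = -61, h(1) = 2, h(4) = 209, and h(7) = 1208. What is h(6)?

747

Using the Lagrange interpolation formula with nodes -2, 1, 4, 7:
  L_0(x) = (x - 1)(x - 4)(x - 7) / -162
  L_1(x) = (x + 2)(x - 4)(x - 7) / 54
  L_2(x) = (x + 2)(x - 1)(x - 7) / -54
  L_3(x) = (x + 2)(x - 1)(x - 4) / 162
Then h(x) = -61·L_0(x) + 2·L_1(x) + 209·L_2(x) + 1208·L_3(x).
Expanding and collecting terms gives h(x) = 4x^3 - 4x^2 + 5x - 3.
Evaluating at x = 6: h(6) = 747.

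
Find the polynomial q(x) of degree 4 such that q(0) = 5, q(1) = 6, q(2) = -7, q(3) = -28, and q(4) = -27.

Write q(x) = ax^4 + bx^3 + cx^2 + dx + e. Substituting each data point gives a linear system:
  e = 5
  a + b + c + d + e = 6
  16a + 8b + 4c + 2d + e = -7
  81a + 27b + 9c + 3d + e = -28
  256a + 64b + 16c + 4d + e = -27
Solving the system yields a = 1, b = -5, c = 1, d = 4, e = 5.
So q(x) = x^4 - 5x^3 + x^2 + 4x + 5.
Check: q(2) = -7. ✓

q(x) = x^4 - 5x^3 + x^2 + 4x + 5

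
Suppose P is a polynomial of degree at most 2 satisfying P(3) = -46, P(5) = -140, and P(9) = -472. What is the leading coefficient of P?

Write P(t) = at^2 + bt + c. Substituting each data point gives a linear system:
  9a + 3b + c = -46
  25a + 5b + c = -140
  81a + 9b + c = -472
Solving the system yields a = -6, b = 1, c = 5.
So P(t) = -6t^2 + t + 5.
The leading coefficient is -6.

-6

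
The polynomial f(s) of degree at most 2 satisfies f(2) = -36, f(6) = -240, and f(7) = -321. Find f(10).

Write f(s) = as^2 + bs + c. Substituting each data point gives a linear system:
  4a + 2b + c = -36
  36a + 6b + c = -240
  49a + 7b + c = -321
Solving the system yields a = -6, b = -3, c = -6.
So f(s) = -6s^2 - 3s - 6.
Then f(10) = -636.

-636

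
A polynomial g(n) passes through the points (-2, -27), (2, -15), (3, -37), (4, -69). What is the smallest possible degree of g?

2

Divided differences on the nodes -2, 2, 3, 4:
  order 0: -27  -15  -37  -69
  order 1: 3  -22  -32
  order 2: -5  -5
  order 3: 0
The order-2 divided differences are all -5 (nonzero) and every higher order vanishes, so the data lies on a polynomial of degree exactly 2.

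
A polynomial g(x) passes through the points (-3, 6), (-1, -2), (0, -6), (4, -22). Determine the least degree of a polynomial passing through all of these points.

Divided differences on the nodes -3, -1, 0, 4:
  order 0: 6  -2  -6  -22
  order 1: -4  -4  -4
  order 2: 0  0
  order 3: 0
The order-1 divided differences are all -4 (nonzero) and every higher order vanishes, so the data lies on a polynomial of degree exactly 1.

1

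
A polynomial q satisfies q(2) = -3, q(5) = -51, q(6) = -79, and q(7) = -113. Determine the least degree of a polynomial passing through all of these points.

2

Divided differences on the nodes 2, 5, 6, 7:
  order 0: -3  -51  -79  -113
  order 1: -16  -28  -34
  order 2: -3  -3
  order 3: 0
The order-2 divided differences are all -3 (nonzero) and every higher order vanishes, so the data lies on a polynomial of degree exactly 2.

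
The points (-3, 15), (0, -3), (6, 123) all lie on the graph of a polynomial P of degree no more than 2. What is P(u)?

Write P(u) = au^2 + bu + c. Substituting each data point gives a linear system:
  9a - 3b + c = 15
  c = -3
  36a + 6b + c = 123
Solving the system yields a = 3, b = 3, c = -3.
So P(u) = 3u² + 3u - 3.
Check: P(6) = 123. ✓

P(u) = 3u^2 + 3u - 3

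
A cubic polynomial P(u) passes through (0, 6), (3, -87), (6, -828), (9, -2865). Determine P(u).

P(u) = -4u^3 + 5u + 6

Using the Lagrange interpolation formula with nodes 0, 3, 6, 9:
  L_0(u) = (u - 3)(u - 6)(u - 9) / -162
  L_1(u) = u(u - 6)(u - 9) / 54
  L_2(u) = u(u - 3)(u - 9) / -54
  L_3(u) = u(u - 3)(u - 6) / 162
Then P(u) = 6·L_0(u) - 87·L_1(u) - 828·L_2(u) - 2865·L_3(u).
Expanding and collecting terms gives P(u) = -4u^3 + 5u + 6.
Check: P(0) = 6. ✓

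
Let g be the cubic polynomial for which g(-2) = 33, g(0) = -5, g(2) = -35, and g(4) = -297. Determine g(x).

g(x) = -5x^3 + x^2 + 3x - 5

Using the Lagrange interpolation formula with nodes -2, 0, 2, 4:
  L_0(x) = x(x - 2)(x - 4) / -48
  L_1(x) = (x + 2)(x - 2)(x - 4) / 16
  L_2(x) = (x + 2)x(x - 4) / -16
  L_3(x) = (x + 2)x(x - 2) / 48
Then g(x) = 33·L_0(x) - 5·L_1(x) - 35·L_2(x) - 297·L_3(x).
Expanding and collecting terms gives g(x) = -5x^3 + x^2 + 3x - 5.
Check: g(0) = -5. ✓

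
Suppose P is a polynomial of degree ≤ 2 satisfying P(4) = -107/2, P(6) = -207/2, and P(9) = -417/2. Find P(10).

-503/2

Using the Lagrange interpolation formula with nodes 4, 6, 9:
  L_0(n) = (n - 6)(n - 9) / 10
  L_1(n) = (n - 4)(n - 9) / -6
  L_2(n) = (n - 4)(n - 6) / 15
Then P(n) = -107/2·L_0(n) - 207/2·L_1(n) - 417/2·L_2(n).
Expanding and collecting terms gives P(n) = -2n² - 5n - 3/2.
Evaluating at n = 10: P(10) = -503/2.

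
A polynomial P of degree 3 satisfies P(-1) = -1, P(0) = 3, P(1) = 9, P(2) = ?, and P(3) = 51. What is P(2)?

The 4 known points determine the degree-3 polynomial uniquely.
Write P(n) = an^3 + bn^2 + cn + d. Substituting each data point gives a linear system:
  -a + b - c + d = -1
  d = 3
  a + b + c + d = 9
  27a + 9b + 3c + d = 51
Solving the system yields a = 1, b = 1, c = 4, d = 3.
So P(n) = n^3 + n^2 + 4n + 3.
Then P(2) = 23.

23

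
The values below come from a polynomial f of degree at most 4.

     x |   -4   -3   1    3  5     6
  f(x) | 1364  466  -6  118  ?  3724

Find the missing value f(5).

1634

The 5 known points determine the degree-4 polynomial uniquely.
Write f(x) = ax^4 + bx^3 + cx^2 + dx + e. Substituting each data point gives a linear system:
  256a - 64b + 16c - 4d + e = 1364
  81a - 27b + 9c - 3d + e = 466
  a + b + c + d + e = -6
  81a + 27b + 9c + 3d + e = 118
  1296a + 216b + 36c + 6d + e = 3724
Solving the system yields a = 4, b = -6, c = -4, d = -4, e = 4.
So f(x) = 4x^4 - 6x^3 - 4x^2 - 4x + 4.
Then f(5) = 1634.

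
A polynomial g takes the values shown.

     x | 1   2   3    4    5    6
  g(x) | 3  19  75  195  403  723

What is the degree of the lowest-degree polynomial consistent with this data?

Forward differences of the values at x = 1, 2, 3, 4, 5, 6:
  g  : 3  19  75  195  403  723
  Δ  : 16  56  120  208  320
  Δ^2: 40  64  88  112
  Δ^3: 24  24  24
  Δ^4: 0  0
  Δ^5: 0
The third differences are constant (24) and nonzero, while all higher differences vanish, so the minimal degree is 3.

3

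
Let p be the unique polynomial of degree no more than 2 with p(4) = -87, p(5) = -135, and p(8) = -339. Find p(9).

Write p(s) = as^2 + bs + c. Substituting each data point gives a linear system:
  16a + 4b + c = -87
  25a + 5b + c = -135
  64a + 8b + c = -339
Solving the system yields a = -5, b = -3, c = 5.
So p(s) = -5s^2 - 3s + 5.
Then p(9) = -427.

-427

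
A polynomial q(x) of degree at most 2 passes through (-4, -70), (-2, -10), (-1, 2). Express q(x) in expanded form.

q(x) = -6x^2 - 6x + 2

Write q(x) = ax^2 + bx + c. Substituting each data point gives a linear system:
  16a - 4b + c = -70
  4a - 2b + c = -10
  a - b + c = 2
Solving the system yields a = -6, b = -6, c = 2.
So q(x) = -6x² - 6x + 2.
Check: q(-4) = -70. ✓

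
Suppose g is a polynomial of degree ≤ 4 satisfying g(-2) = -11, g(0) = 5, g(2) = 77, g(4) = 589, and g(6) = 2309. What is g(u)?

Write g(u) = au^4 + bu^3 + cu^2 + du + e. Substituting each data point gives a linear system:
  16a - 8b + 4c - 2d + e = -11
  e = 5
  16a + 8b + 4c + 2d + e = 77
  256a + 64b + 16c + 4d + e = 589
  1296a + 216b + 36c + 6d + e = 2309
Solving the system yields a = 1, b = 4, c = 3, d = 6, e = 5.
So g(u) = u^4 + 4u^3 + 3u^2 + 6u + 5.
Check: g(-2) = -11. ✓

g(u) = u^4 + 4u^3 + 3u^2 + 6u + 5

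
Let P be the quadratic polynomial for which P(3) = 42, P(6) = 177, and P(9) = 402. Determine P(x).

P(x) = 5x^2 - 3

Using the Lagrange interpolation formula with nodes 3, 6, 9:
  L_0(x) = (x - 6)(x - 9) / 18
  L_1(x) = (x - 3)(x - 9) / -9
  L_2(x) = (x - 3)(x - 6) / 18
Then P(x) = 42·L_0(x) + 177·L_1(x) + 402·L_2(x).
Expanding and collecting terms gives P(x) = 5x^2 - 3.
Check: P(3) = 42. ✓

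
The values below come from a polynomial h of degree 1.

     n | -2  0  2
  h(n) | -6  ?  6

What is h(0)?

On equispaced nodes a degree-1 polynomial has vanishing second forward difference, so
  h(-2) - 2·h(0) + h(2) = 0.
Substituting the known values and solving for h(0):
  -2·h(0) = 0
  h(0) = 0.

0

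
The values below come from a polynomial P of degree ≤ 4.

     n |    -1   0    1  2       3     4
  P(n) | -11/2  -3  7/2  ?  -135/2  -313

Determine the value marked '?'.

2

On equispaced nodes a degree-4 polynomial has vanishing fifth forward difference, so
  - P(-1) + 5·P(0) - 10·P(1) + 10·P(2) - 5·P(3) + P(4) = 0.
Substituting the known values and solving for P(2):
  10·P(2) = 20
  P(2) = 2.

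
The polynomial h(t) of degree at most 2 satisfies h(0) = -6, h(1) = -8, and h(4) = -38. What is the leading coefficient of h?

-2

Write h(t) = at^2 + bt + c. Substituting each data point gives a linear system:
  c = -6
  a + b + c = -8
  16a + 4b + c = -38
Solving the system yields a = -2, b = 0, c = -6.
So h(t) = -2t^2 - 6.
The leading coefficient is -2.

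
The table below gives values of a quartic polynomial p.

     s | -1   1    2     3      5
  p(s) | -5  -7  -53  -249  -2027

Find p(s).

Write p(s) = as^4 + bs^3 + cs^2 + ds + e. Substituting each data point gives a linear system:
  a - b + c - d + e = -5
  a + b + c + d + e = -7
  16a + 8b + 4c + 2d + e = -53
  81a + 27b + 9c + 3d + e = -249
  625a + 125b + 25c + 5d + e = -2027
Solving the system yields a = -4, b = 5, c = -5, d = -6, e = 3.
So p(s) = -4s⁴ + 5s³ - 5s² - 6s + 3.
Check: p(5) = -2027. ✓

p(s) = -4s^4 + 5s^3 - 5s^2 - 6s + 3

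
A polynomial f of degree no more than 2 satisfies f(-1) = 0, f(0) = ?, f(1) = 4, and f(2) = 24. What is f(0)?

-4

The 3 known points determine the degree-2 polynomial uniquely.
Write f(u) = au^2 + bu + c. Substituting each data point gives a linear system:
  a - b + c = 0
  a + b + c = 4
  4a + 2b + c = 24
Solving the system yields a = 6, b = 2, c = -4.
So f(u) = 6u^2 + 2u - 4.
Then f(0) = -4.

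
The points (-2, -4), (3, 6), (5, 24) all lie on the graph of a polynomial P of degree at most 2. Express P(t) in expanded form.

P(t) = t^2 + t - 6

Write P(t) = at^2 + bt + c. Substituting each data point gives a linear system:
  4a - 2b + c = -4
  9a + 3b + c = 6
  25a + 5b + c = 24
Solving the system yields a = 1, b = 1, c = -6.
So P(t) = t² + t - 6.
Check: P(3) = 6. ✓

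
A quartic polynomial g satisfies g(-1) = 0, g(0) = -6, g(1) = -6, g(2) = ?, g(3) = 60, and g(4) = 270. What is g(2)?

The 5 known points determine the degree-4 polynomial uniquely.
Write g(x) = ax^4 + bx^3 + cx^2 + dx + e. Substituting each data point gives a linear system:
  a - b + c - d + e = 0
  e = -6
  a + b + c + d + e = -6
  81a + 27b + 9c + 3d + e = 60
  256a + 64b + 16c + 4d + e = 270
Solving the system yields a = 2, b = -4, c = 1, d = 1, e = -6.
So g(x) = 2x^4 - 4x^3 + x^2 + x - 6.
Then g(2) = 0.

0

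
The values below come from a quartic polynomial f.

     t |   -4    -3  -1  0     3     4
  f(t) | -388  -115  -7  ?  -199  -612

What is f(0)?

The 5 known points determine the degree-4 polynomial uniquely.
Write f(t) = at^4 + bt^3 + ct^2 + dt + e. Substituting each data point gives a linear system:
  256a - 64b + 16c - 4d + e = -388
  81a - 27b + 9c - 3d + e = -115
  a - b + c - d + e = -7
  81a + 27b + 9c + 3d + e = -199
  256a + 64b + 16c + 4d + e = -612
Solving the system yields a = -2, b = -2, c = 1, d = 4, e = -4.
So f(t) = -2t^4 - 2t^3 + t^2 + 4t - 4.
Then f(0) = -4.

-4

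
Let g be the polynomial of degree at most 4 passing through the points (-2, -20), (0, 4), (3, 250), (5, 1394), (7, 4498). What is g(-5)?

Write g(s) = as^4 + bs^3 + cs^2 + ds + e. Substituting each data point gives a linear system:
  16a - 8b + 4c - 2d + e = -20
  e = 4
  81a + 27b + 9c + 3d + e = 250
  625a + 125b + 25c + 5d + e = 1394
  2401a + 343b + 49c + 7d + e = 4498
Solving the system yields a = 1, b = 6, c = 1, d = -2, e = 4.
So g(s) = s⁴ + 6s³ + s² - 2s + 4.
Then g(-5) = -86.

-86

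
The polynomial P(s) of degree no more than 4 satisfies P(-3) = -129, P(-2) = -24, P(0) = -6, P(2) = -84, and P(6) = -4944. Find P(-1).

-9

Write P(s) = as^4 + bs^3 + cs^2 + ds + e. Substituting each data point gives a linear system:
  81a - 27b + 9c - 3d + e = -129
  16a - 8b + 4c - 2d + e = -24
  e = -6
  16a + 8b + 4c + 2d + e = -84
  1296a + 216b + 36c + 6d + e = -4944
Solving the system yields a = -3, b = -5, c = 0, d = 5, e = -6.
So P(s) = -3s⁴ - 5s³ + 5s - 6.
Then P(-1) = -9.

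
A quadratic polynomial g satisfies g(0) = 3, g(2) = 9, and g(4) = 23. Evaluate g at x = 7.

Using the Lagrange interpolation formula with nodes 0, 2, 4:
  L_0(x) = (x - 2)(x - 4) / 8
  L_1(x) = x(x - 4) / -4
  L_2(x) = x(x - 2) / 8
Then g(x) = 3·L_0(x) + 9·L_1(x) + 23·L_2(x).
Expanding and collecting terms gives g(x) = x^2 + x + 3.
Evaluating at x = 7: g(7) = 59.

59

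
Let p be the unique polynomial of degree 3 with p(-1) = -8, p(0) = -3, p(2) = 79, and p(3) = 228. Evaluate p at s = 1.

Using the Lagrange interpolation formula with nodes -1, 0, 2, 3:
  L_0(s) = s(s - 2)(s - 3) / -12
  L_1(s) = (s + 1)(s - 2)(s - 3) / 6
  L_2(s) = (s + 1)s(s - 3) / -6
  L_3(s) = (s + 1)s(s - 2) / 12
Then p(s) = -8·L_0(s) - 3·L_1(s) + 79·L_2(s) + 228·L_3(s).
Expanding and collecting terms gives p(s) = 6s³ + 6s² + 5s - 3.
Evaluating at s = 1: p(1) = 14.

14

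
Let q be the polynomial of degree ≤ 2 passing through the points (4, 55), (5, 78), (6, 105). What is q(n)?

Write q(n) = an^2 + bn + c. Substituting each data point gives a linear system:
  16a + 4b + c = 55
  25a + 5b + c = 78
  36a + 6b + c = 105
Solving the system yields a = 2, b = 5, c = 3.
So q(n) = 2n^2 + 5n + 3.
Check: q(4) = 55. ✓

q(n) = 2n^2 + 5n + 3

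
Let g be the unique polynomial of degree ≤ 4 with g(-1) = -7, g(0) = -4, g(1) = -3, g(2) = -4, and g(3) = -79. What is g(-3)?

Forward differences of the values at x = -1, 0, 1, 2, 3:
  g  : -7  -4  -3  -4  -79
  Δ  : 3  1  -1  -75
  Δ^2: -2  -2  -74
  Δ^3: 0  -72
  Δ^4: -72
The fourth differences are constant, confirming degree 4.
Interpolating (Newton forward form) and evaluating at x = -3 gives g(-3) = -379.

-379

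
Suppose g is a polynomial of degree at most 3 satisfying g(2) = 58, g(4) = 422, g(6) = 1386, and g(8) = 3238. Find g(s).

g(s) = 6s^3 + 3s^2 - 4s + 6

Write g(s) = as^3 + bs^2 + cs + d. Substituting each data point gives a linear system:
  8a + 4b + 2c + d = 58
  64a + 16b + 4c + d = 422
  216a + 36b + 6c + d = 1386
  512a + 64b + 8c + d = 3238
Solving the system yields a = 6, b = 3, c = -4, d = 6.
So g(s) = 6s³ + 3s² - 4s + 6.
Check: g(4) = 422. ✓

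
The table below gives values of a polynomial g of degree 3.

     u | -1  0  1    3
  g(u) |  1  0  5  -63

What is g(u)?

Write g(u) = au^3 + bu^2 + cu + d. Substituting each data point gives a linear system:
  -a + b - c + d = 1
  d = 0
  a + b + c + d = 5
  27a + 9b + 3c + d = -63
Solving the system yields a = -4, b = 3, c = 6, d = 0.
So g(u) = -4u^3 + 3u^2 + 6u.
Check: g(1) = 5. ✓

g(u) = -4u^3 + 3u^2 + 6u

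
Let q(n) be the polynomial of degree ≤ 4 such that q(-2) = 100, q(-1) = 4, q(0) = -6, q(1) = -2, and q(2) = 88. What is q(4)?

1534

Forward differences of the values at n = -2, -1, 0, 1, 2:
  q  : 100  4  -6  -2  88
  Δ  : -96  -10  4  90
  Δ^2: 86  14  86
  Δ^3: -72  72
  Δ^4: 144
The fourth differences are constant, confirming degree 4.
Interpolating (Newton forward form) and evaluating at n = 4 gives q(4) = 1534.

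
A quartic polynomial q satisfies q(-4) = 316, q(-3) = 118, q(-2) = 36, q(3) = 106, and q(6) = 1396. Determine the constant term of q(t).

4

Write q(t) = at^4 + bt^3 + ct^2 + dt + e. Substituting each data point gives a linear system:
  256a - 64b + 16c - 4d + e = 316
  81a - 27b + 9c - 3d + e = 118
  16a - 8b + 4c - 2d + e = 36
  81a + 27b + 9c + 3d + e = 106
  1296a + 216b + 36c + 6d + e = 1396
Solving the system yields a = 1, b = 0, c = 3, d = -2, e = 4.
So q(t) = t⁴ + 3t² - 2t + 4.
The constant term is 4.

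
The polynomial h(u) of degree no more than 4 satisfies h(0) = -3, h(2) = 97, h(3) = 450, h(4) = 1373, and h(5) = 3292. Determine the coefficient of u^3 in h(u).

1

Write h(u) = au^4 + bu^3 + cu^2 + du + e. Substituting each data point gives a linear system:
  e = -3
  16a + 8b + 4c + 2d + e = 97
  81a + 27b + 9c + 3d + e = 450
  256a + 64b + 16c + 4d + e = 1373
  625a + 125b + 25c + 5d + e = 3292
Solving the system yields a = 5, b = 1, c = 1, d = 4, e = -3.
So h(u) = 5u^4 + u^3 + u^2 + 4u - 3.
The coefficient of u^3 is 1.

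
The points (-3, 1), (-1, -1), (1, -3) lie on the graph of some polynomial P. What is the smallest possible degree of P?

Forward differences of the values at n = -3, -1, 1:
  P  : 1  -1  -3
  Δ  : -2  -2
  Δ^2: 0
The first differences are constant (-2) and nonzero, while all higher differences vanish, so the minimal degree is 1.

1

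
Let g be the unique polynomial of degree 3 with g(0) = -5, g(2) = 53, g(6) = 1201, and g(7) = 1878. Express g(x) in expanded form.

g(x) = 5x^3 + 3x^2 + 3x - 5

Write g(x) = ax^3 + bx^2 + cx + d. Substituting each data point gives a linear system:
  d = -5
  8a + 4b + 2c + d = 53
  216a + 36b + 6c + d = 1201
  343a + 49b + 7c + d = 1878
Solving the system yields a = 5, b = 3, c = 3, d = -5.
So g(x) = 5x^3 + 3x^2 + 3x - 5.
Check: g(6) = 1201. ✓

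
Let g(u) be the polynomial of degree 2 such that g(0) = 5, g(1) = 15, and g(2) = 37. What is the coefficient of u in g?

4

Write g(u) = au^2 + bu + c. Substituting each data point gives a linear system:
  c = 5
  a + b + c = 15
  4a + 2b + c = 37
Solving the system yields a = 6, b = 4, c = 5.
So g(u) = 6u² + 4u + 5.
The coefficient of u is 4.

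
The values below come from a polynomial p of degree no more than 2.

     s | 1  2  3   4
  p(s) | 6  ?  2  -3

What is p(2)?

The 3 known points determine the degree-2 polynomial uniquely.
Write p(s) = as^2 + bs + c. Substituting each data point gives a linear system:
  a + b + c = 6
  9a + 3b + c = 2
  16a + 4b + c = -3
Solving the system yields a = -1, b = 2, c = 5.
So p(s) = -s^2 + 2s + 5.
Then p(2) = 5.

5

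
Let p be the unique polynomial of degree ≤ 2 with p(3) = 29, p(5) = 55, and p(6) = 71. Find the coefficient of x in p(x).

Write p(x) = ax^2 + bx + c. Substituting each data point gives a linear system:
  9a + 3b + c = 29
  25a + 5b + c = 55
  36a + 6b + c = 71
Solving the system yields a = 1, b = 5, c = 5.
So p(x) = x² + 5x + 5.
The coefficient of x is 5.

5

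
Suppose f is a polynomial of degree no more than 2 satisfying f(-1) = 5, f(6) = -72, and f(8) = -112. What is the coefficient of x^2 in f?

-1

Write f(x) = ax^2 + bx + c. Substituting each data point gives a linear system:
  a - b + c = 5
  36a + 6b + c = -72
  64a + 8b + c = -112
Solving the system yields a = -1, b = -6, c = 0.
So f(x) = -x² - 6x.
The leading coefficient is -1.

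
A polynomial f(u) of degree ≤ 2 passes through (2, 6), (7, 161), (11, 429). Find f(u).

f(u) = 4u^2 - 5u

Using the Lagrange interpolation formula with nodes 2, 7, 11:
  L_0(u) = (u - 7)(u - 11) / 45
  L_1(u) = (u - 2)(u - 11) / -20
  L_2(u) = (u - 2)(u - 7) / 36
Then f(u) = 6·L_0(u) + 161·L_1(u) + 429·L_2(u).
Expanding and collecting terms gives f(u) = 4u² - 5u.
Check: f(7) = 161. ✓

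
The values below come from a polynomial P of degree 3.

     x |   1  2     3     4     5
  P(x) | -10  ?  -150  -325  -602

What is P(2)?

The 4 known points determine the degree-3 polynomial uniquely.
Write P(x) = ax^3 + bx^2 + cx + d. Substituting each data point gives a linear system:
  a + b + c + d = -10
  27a + 9b + 3c + d = -150
  64a + 16b + 4c + d = -325
  125a + 25b + 5c + d = -602
Solving the system yields a = -4, b = -3, c = -6, d = 3.
So P(x) = -4x³ - 3x² - 6x + 3.
Then P(2) = -53.

-53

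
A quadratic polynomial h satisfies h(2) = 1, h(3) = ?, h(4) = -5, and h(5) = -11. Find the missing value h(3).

-1

On equispaced nodes a degree-2 polynomial has vanishing third forward difference, so
  - h(2) + 3·h(3) - 3·h(4) + h(5) = 0.
Substituting the known values and solving for h(3):
  3·h(3) = -3
  h(3) = -1.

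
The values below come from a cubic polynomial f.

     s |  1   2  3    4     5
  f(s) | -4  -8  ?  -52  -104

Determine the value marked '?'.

-22

The 4 known points determine the degree-3 polynomial uniquely.
Write f(s) = as^3 + bs^2 + cs + d. Substituting each data point gives a linear system:
  a + b + c + d = -4
  8a + 4b + 2c + d = -8
  64a + 16b + 4c + d = -52
  125a + 25b + 5c + d = -104
Solving the system yields a = -1, b = 1, c = 0, d = -4.
So f(s) = -s^3 + s^2 - 4.
Then f(3) = -22.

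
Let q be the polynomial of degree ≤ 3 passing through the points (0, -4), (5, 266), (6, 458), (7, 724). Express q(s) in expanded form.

q(s) = 2s^3 + s^2 - s - 4

Using the Lagrange interpolation formula with nodes 0, 5, 6, 7:
  L_0(s) = (s - 5)(s - 6)(s - 7) / -210
  L_1(s) = s(s - 6)(s - 7) / 10
  L_2(s) = s(s - 5)(s - 7) / -6
  L_3(s) = s(s - 5)(s - 6) / 14
Then q(s) = -4·L_0(s) + 266·L_1(s) + 458·L_2(s) + 724·L_3(s).
Expanding and collecting terms gives q(s) = 2s^3 + s^2 - s - 4.
Check: q(5) = 266. ✓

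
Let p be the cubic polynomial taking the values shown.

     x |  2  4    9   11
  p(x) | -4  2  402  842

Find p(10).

596

Write p(x) = ax^3 + bx^2 + cx + d. Substituting each data point gives a linear system:
  8a + 4b + 2c + d = -4
  64a + 16b + 4c + d = 2
  729a + 81b + 9c + d = 402
  1331a + 121b + 11c + d = 842
Solving the system yields a = 1, b = -4, c = -1, d = 6.
So p(x) = x³ - 4x² - x + 6.
Then p(10) = 596.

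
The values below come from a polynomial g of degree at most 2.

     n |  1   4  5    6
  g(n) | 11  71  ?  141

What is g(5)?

103

The 3 known points determine the degree-2 polynomial uniquely.
Write g(n) = an^2 + bn + c. Substituting each data point gives a linear system:
  a + b + c = 11
  16a + 4b + c = 71
  36a + 6b + c = 141
Solving the system yields a = 3, b = 5, c = 3.
So g(n) = 3n² + 5n + 3.
Then g(5) = 103.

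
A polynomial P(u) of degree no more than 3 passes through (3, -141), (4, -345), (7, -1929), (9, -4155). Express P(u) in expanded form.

Write P(u) = au^3 + bu^2 + cu + d. Substituting each data point gives a linear system:
  27a + 9b + 3c + d = -141
  64a + 16b + 4c + d = -345
  343a + 49b + 7c + d = -1929
  729a + 81b + 9c + d = -4155
Solving the system yields a = -6, b = 3, c = -3, d = 3.
So P(u) = -6u^3 + 3u^2 - 3u + 3.
Check: P(7) = -1929. ✓

P(u) = -6u^3 + 3u^2 - 3u + 3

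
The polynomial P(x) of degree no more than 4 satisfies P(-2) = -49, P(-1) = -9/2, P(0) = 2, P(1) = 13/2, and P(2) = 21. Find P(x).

P(x) = -x^4 + 4x^3 + (3/2)x + 2

Using the Lagrange interpolation formula with nodes -2, -1, 0, 1, 2:
  L_0(x) = (x + 1)x(x - 1)(x - 2) / 24
  L_1(x) = (x + 2)x(x - 1)(x - 2) / -6
  L_2(x) = (x + 2)(x + 1)(x - 1)(x - 2) / 4
  L_3(x) = (x + 2)(x + 1)x(x - 2) / -6
  L_4(x) = (x + 2)(x + 1)x(x - 1) / 24
Then P(x) = -49·L_0(x) - 9/2·L_1(x) + 2·L_2(x) + 13/2·L_3(x) + 21·L_4(x).
Expanding and collecting terms gives P(x) = -x^4 + 4x^3 + (3/2)x + 2.
Check: P(0) = 2. ✓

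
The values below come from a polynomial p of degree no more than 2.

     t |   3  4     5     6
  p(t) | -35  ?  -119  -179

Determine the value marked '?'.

-71

On equispaced nodes a degree-2 polynomial has vanishing third forward difference, so
  - p(3) + 3·p(4) - 3·p(5) + p(6) = 0.
Substituting the known values and solving for p(4):
  3·p(4) = -213
  p(4) = -71.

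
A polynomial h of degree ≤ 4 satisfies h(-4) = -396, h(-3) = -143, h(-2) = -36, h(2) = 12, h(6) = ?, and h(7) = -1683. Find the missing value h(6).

-836

The 5 known points determine the degree-4 polynomial uniquely.
Write h(s) = as^4 + bs^3 + cs^2 + ds + e. Substituting each data point gives a linear system:
  256a - 64b + 16c - 4d + e = -396
  81a - 27b + 9c - 3d + e = -143
  16a - 8b + 4c - 2d + e = -36
  16a + 8b + 4c + 2d + e = 12
  2401a + 343b + 49c + 7d + e = -1683
Solving the system yields a = -1, b = 2, c = 0, d = 4, e = 4.
So h(s) = -s⁴ + 2s³ + 4s + 4.
Then h(6) = -836.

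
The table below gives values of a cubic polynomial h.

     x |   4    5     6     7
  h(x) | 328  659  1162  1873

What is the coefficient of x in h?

1

Write h(x) = ax^3 + bx^2 + cx + d. Substituting each data point gives a linear system:
  64a + 16b + 4c + d = 328
  125a + 25b + 5c + d = 659
  216a + 36b + 6c + d = 1162
  343a + 49b + 7c + d = 1873
Solving the system yields a = 6, b = -4, c = 1, d = 4.
So h(x) = 6x^3 - 4x^2 + x + 4.
The coefficient of x is 1.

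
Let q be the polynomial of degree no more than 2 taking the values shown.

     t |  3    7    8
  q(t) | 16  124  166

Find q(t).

q(t) = 3t^2 - 3t - 2

Write q(t) = at^2 + bt + c. Substituting each data point gives a linear system:
  9a + 3b + c = 16
  49a + 7b + c = 124
  64a + 8b + c = 166
Solving the system yields a = 3, b = -3, c = -2.
So q(t) = 3t^2 - 3t - 2.
Check: q(3) = 16. ✓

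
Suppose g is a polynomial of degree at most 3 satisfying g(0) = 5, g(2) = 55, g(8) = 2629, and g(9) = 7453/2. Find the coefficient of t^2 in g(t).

1/2

Write g(t) = at^3 + bt^2 + ct + d. Substituting each data point gives a linear system:
  d = 5
  8a + 4b + 2c + d = 55
  512a + 64b + 8c + d = 2629
  729a + 81b + 9c + d = 7453/2
Solving the system yields a = 5, b = 1/2, c = 4, d = 5.
So g(t) = 5t³ + (1/2)t² + 4t + 5.
The coefficient of t^2 is 1/2.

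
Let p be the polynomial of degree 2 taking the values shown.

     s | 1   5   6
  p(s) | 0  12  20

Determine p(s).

p(s) = s^2 - 3s + 2

Write p(s) = as^2 + bs + c. Substituting each data point gives a linear system:
  a + b + c = 0
  25a + 5b + c = 12
  36a + 6b + c = 20
Solving the system yields a = 1, b = -3, c = 2.
So p(s) = s² - 3s + 2.
Check: p(1) = 0. ✓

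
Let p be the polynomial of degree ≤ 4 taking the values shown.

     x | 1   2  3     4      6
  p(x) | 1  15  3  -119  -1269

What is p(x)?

Write p(x) = ax^4 + bx^3 + cx^2 + dx + e. Substituting each data point gives a linear system:
  a + b + c + d + e = 1
  16a + 8b + 4c + 2d + e = 15
  81a + 27b + 9c + 3d + e = 3
  256a + 64b + 16c + 4d + e = -119
  1296a + 216b + 36c + 6d + e = -1269
Solving the system yields a = -2, b = 6, c = 1, d = -1, e = -3.
So p(x) = -2x^4 + 6x^3 + x^2 - x - 3.
Check: p(4) = -119. ✓

p(x) = -2x^4 + 6x^3 + x^2 - x - 3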